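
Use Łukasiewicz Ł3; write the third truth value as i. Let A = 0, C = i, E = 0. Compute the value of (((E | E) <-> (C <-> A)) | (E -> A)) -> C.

i

E | E = 0 | 0 = 0
C <-> A = i <-> 0 = i  [1 − |½−0|]
(E | E) <-> (C <-> A) = 0 <-> i = i
E -> A = 0 -> 0 = 1
((E | E) <-> (C <-> A)) | (E -> A) = i | 1 = 1
(((E | E) <-> (C <-> A)) | (E -> A)) -> C = 1 -> i = i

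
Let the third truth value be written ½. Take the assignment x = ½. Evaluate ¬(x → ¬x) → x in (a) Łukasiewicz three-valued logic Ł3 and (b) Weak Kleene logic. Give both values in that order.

In Łukasiewicz three-valued logic Ł3: ¬x = ¬½ = ½
x → ¬x = ½ → ½ = True
¬(x → ¬x) = ¬True = False
¬(x → ¬x) → x = False → ½ = True
In Weak Kleene logic: ¬x = ¬½ = ½
x → ¬x = ½ → ½ = ½  [any arg is the third value ⇒ result is the third value]
¬(x → ¬x) = ¬½ = ½
¬(x → ¬x) → x = ½ → ½ = ½
They differ because Łukasiewicz three-valued logic Ł3 and Weak Kleene logic treat ½ differently under the binary connectives.

True; ½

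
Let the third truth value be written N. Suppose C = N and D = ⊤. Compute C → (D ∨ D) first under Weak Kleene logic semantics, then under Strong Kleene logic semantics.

N; ⊤

In Weak Kleene logic: D ∨ D = ⊤ ∨ ⊤ = ⊤
C → (D ∨ D) = N → ⊤ = N  [any arg is the third value ⇒ result is the third value]
In Strong Kleene logic: D ∨ D = ⊤ ∨ ⊤ = ⊤
C → (D ∨ D) = N → ⊤ = ⊤  [¬N ∨ ⊤]
They differ because Weak Kleene logic and Strong Kleene logic treat N differently under the binary connectives.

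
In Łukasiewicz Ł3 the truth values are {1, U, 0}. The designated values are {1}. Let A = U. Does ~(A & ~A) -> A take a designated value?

Yes

~A = ~U = U
A & ~A = U & U = U
~(A & ~A) = ~U = U
~(A & ~A) -> A = U -> U = 1  [min(1, 1−½+½)]
1 ∈ {1}.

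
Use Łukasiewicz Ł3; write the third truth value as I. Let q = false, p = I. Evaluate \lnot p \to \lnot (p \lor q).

true

\lnot p = \lnot I = I
p \lor q = I \lor false = I
\lnot (p \lor q) = \lnot I = I
\lnot p \to \lnot (p \lor q) = I \to I = true  [min(1, 1−½+½)]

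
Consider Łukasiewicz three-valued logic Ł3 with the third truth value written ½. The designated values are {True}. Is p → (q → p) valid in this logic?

Every assignment of p, q over {True, ½, False} gives a value in {True}.
In particular, with p=½, q=½: p → (q → p) = True.

Yes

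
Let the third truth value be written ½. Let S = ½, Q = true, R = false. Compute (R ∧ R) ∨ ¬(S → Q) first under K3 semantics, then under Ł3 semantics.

false; false

In K3: R ∧ R = false ∧ false = false
S → Q = ½ → true = true  [¬½ ∨ true]
¬(S → Q) = ¬true = false
(R ∧ R) ∨ ¬(S → Q) = false ∨ false = false
In Ł3: R ∧ R = false ∧ false = false
S → Q = ½ → true = true
¬(S → Q) = ¬true = false
(R ∧ R) ∨ ¬(S → Q) = false ∨ false = false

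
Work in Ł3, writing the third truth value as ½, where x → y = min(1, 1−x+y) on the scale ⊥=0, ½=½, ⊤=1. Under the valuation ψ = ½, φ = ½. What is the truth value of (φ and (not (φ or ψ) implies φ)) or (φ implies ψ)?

φ or ψ = ½ or ½ = ½
not (φ or ψ) = not ½ = ½
not (φ or ψ) implies φ = ½ implies ½ = ⊤  [min(1, 1−½+½)]
φ and (not (φ or ψ) implies φ) = ½ and ⊤ = ½
φ implies ψ = ½ implies ½ = ⊤
(φ and (not (φ or ψ) implies φ)) or (φ implies ψ) = ½ or ⊤ = ⊤

⊤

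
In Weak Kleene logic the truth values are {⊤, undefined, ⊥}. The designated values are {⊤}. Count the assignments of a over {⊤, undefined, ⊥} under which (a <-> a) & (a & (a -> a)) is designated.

1

a=⊤: ⊤ ✓
a=undefined: undefined ·
a=⊥: ⊥ ·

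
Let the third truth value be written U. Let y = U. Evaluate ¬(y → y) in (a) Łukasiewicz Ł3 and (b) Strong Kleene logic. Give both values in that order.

In Łukasiewicz Ł3: y → y = U → U = ⊤  [min(1, 1−½+½)]
¬(y → y) = ¬⊤ = ⊥
In Strong Kleene logic: y → y = U → U = U
¬(y → y) = ¬U = U
They differ because Łukasiewicz Ł3 and Strong Kleene logic treat U differently under implication.

⊥; U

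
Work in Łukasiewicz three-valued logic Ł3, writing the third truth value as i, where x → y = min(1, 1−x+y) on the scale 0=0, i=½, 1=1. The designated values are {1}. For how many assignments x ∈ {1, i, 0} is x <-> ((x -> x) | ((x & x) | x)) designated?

1

x=1: 1 ✓
x=i: i ·
x=0: 0 ·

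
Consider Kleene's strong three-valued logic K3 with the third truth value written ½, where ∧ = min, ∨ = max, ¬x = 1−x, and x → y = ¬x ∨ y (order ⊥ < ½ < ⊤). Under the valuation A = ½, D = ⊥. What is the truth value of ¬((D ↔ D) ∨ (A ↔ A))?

D ↔ D = ⊥ ↔ ⊥ = ⊤
A ↔ A = ½ ↔ ½ = ½
(D ↔ D) ∨ (A ↔ A) = ⊤ ∨ ½ = ⊤
¬((D ↔ D) ∨ (A ↔ A)) = ¬⊤ = ⊥

⊥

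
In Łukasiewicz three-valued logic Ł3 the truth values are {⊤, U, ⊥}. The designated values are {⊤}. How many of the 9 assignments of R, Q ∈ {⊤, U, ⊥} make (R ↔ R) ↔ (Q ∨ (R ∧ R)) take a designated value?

Of the 9 assignments, 5 give a value in {⊤}.

5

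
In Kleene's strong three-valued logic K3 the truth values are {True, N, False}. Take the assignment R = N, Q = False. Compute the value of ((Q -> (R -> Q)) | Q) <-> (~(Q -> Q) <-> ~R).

N

R -> Q = N -> False = N  [~N | False]
Q -> (R -> Q) = False -> N = True
(Q -> (R -> Q)) | Q = True | False = True
Q -> Q = False -> False = True
~(Q -> Q) = ~True = False
~R = ~N = N
~(Q -> Q) <-> ~R = False <-> N = N
((Q -> (R -> Q)) | Q) <-> (~(Q -> Q) <-> ~R) = True <-> N = N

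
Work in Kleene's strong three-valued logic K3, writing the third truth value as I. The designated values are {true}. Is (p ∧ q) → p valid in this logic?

No

Countermodel: p=I, q=true gives I, which is not designated.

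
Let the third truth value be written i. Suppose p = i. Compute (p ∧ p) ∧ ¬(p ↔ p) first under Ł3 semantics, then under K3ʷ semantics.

In Ł3: p ∧ p = i ∧ i = i
p ↔ p = i ↔ i = T
¬(p ↔ p) = ¬T = F
(p ∧ p) ∧ ¬(p ↔ p) = i ∧ F = F
In K3ʷ: p ∧ p = i ∧ i = i
p ↔ p = i ↔ i = i
¬(p ↔ p) = ¬i = i
(p ∧ p) ∧ ¬(p ↔ p) = i ∧ i = i
They differ because Ł3 and K3ʷ treat i differently under the binary connectives.

F; i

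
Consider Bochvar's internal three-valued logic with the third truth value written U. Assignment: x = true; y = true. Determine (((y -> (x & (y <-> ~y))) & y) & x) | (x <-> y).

true

~y = ~true = false
y <-> ~y = true <-> false = false
x & (y <-> ~y) = true & false = false
y -> (x & (y <-> ~y)) = true -> false = false
(y -> (x & (y <-> ~y))) & y = false & true = false
((y -> (x & (y <-> ~y))) & y) & x = false & true = false
x <-> y = true <-> true = true
(((y -> (x & (y <-> ~y))) & y) & x) | (x <-> y) = false | true = true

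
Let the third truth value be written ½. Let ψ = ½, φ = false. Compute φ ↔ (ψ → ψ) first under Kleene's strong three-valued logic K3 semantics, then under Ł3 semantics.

½; false

In Kleene's strong three-valued logic K3: ψ → ψ = ½ → ½ = ½
φ ↔ (ψ → ψ) = false ↔ ½ = ½
In Ł3: ψ → ψ = ½ → ½ = true  [min(1, 1−½+½)]
φ ↔ (ψ → ψ) = false ↔ true = false
They differ because Kleene's strong three-valued logic K3 and Ł3 treat ½ differently under implication.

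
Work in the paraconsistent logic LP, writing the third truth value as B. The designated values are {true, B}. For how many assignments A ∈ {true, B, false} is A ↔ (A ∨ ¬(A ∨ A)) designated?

2

A=true: true ✓
A=B: B ✓
A=false: false ·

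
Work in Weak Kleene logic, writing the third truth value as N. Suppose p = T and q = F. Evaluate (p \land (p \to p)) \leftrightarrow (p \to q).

p \to p = T \to T = T
p \land (p \to p) = T \land T = T
p \to q = T \to F = F
(p \land (p \to p)) \leftrightarrow (p \to q) = T \leftrightarrow F = F

F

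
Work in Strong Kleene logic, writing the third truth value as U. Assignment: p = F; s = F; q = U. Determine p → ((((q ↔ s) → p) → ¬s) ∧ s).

q ↔ s = U ↔ F = U
(q ↔ s) → p = U → F = U  [¬U ∨ F]
¬s = ¬F = T
((q ↔ s) → p) → ¬s = U → T = T
(((q ↔ s) → p) → ¬s) ∧ s = T ∧ F = F
p → ((((q ↔ s) → p) → ¬s) ∧ s) = F → F = T

T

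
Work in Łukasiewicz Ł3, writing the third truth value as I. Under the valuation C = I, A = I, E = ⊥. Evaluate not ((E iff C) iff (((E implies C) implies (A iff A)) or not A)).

E iff C = ⊥ iff I = I  [1 − |0−½|]
E implies C = ⊥ implies I = ⊤
A iff A = I iff I = ⊤
(E implies C) implies (A iff A) = ⊤ implies ⊤ = ⊤
not A = not I = I
((E implies C) implies (A iff A)) or not A = ⊤ or I = ⊤
(E iff C) iff (((E implies C) implies (A iff A)) or not A) = I iff ⊤ = I
not ((E iff C) iff (((E implies C) implies (A iff A)) or not A)) = not I = I

I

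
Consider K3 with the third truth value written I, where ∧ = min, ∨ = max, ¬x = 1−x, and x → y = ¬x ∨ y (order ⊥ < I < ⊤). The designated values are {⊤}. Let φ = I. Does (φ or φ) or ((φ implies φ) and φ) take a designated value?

φ or φ = I or I = I
φ implies φ = I implies I = I  [not I or I]
(φ implies φ) and φ = I and I = I
(φ or φ) or ((φ implies φ) and φ) = I or I = I
I ∉ {⊤}.

No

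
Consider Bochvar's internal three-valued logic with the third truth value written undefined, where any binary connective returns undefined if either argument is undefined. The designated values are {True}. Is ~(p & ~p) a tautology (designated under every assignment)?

No

Countermodel: p=undefined gives undefined, which is not designated.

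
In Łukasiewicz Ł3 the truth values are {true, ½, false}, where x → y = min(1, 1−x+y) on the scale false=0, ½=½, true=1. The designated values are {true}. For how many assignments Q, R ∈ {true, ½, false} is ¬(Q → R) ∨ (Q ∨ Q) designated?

Designated under: (Q=true, R=true); (Q=true, R=½); (Q=true, R=false).

3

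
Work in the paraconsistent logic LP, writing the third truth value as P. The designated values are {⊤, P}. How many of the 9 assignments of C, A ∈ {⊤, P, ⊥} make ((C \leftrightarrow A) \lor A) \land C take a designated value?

5

Of the 9 assignments, 5 give a value in {⊤, P}.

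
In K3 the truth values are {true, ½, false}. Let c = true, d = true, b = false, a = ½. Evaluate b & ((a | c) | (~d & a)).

false

a | c = ½ | true = true
~d = ~true = false
~d & a = false & ½ = false
(a | c) | (~d & a) = true | false = true
b & ((a | c) | (~d & a)) = false & true = false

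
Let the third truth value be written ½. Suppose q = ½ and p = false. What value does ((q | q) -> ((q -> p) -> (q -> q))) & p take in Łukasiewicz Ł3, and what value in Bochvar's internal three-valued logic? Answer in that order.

In Łukasiewicz Ł3: q | q = ½ | ½ = ½
q -> p = ½ -> false = ½  [min(1, 1−½+0)]
q -> q = ½ -> ½ = true
(q -> p) -> (q -> q) = ½ -> true = true
(q | q) -> ((q -> p) -> (q -> q)) = ½ -> true = true
((q | q) -> ((q -> p) -> (q -> q))) & p = true & false = false
In Bochvar's internal three-valued logic: q | q = ½ | ½ = ½
q -> p = ½ -> false = ½  [any arg is the third value ⇒ result is the third value]
q -> q = ½ -> ½ = ½
(q -> p) -> (q -> q) = ½ -> ½ = ½
(q | q) -> ((q -> p) -> (q -> q)) = ½ -> ½ = ½
((q | q) -> ((q -> p) -> (q -> q))) & p = ½ & false = ½
They differ because Łukasiewicz Ł3 and Bochvar's internal three-valued logic treat ½ differently under the binary connectives.

false; ½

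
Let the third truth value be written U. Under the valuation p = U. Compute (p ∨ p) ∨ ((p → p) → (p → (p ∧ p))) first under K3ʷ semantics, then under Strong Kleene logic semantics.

In K3ʷ: p ∨ p = U ∨ U = U
p → p = U → U = U  [any arg is the third value ⇒ result is the third value]
p ∧ p = U ∧ U = U
p → (p ∧ p) = U → U = U
(p → p) → (p → (p ∧ p)) = U → U = U
(p ∨ p) ∨ ((p → p) → (p → (p ∧ p))) = U ∨ U = U
In Strong Kleene logic: p ∨ p = U ∨ U = U
p → p = U → U = U  [¬U ∨ U]
p ∧ p = U ∧ U = U
p → (p ∧ p) = U → U = U
(p → p) → (p → (p ∧ p)) = U → U = U
(p ∨ p) ∨ ((p → p) → (p → (p ∧ p))) = U ∨ U = U

U; U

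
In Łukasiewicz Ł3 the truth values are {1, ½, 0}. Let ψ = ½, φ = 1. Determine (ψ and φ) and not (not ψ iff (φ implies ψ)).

ψ and φ = ½ and 1 = ½
not ψ = not ½ = ½
φ implies ψ = 1 implies ½ = ½  [min(1, 1−1+½)]
not ψ iff (φ implies ψ) = ½ iff ½ = 1
not (not ψ iff (φ implies ψ)) = not 1 = 0
(ψ and φ) and not (not ψ iff (φ implies ψ)) = ½ and 0 = 0

0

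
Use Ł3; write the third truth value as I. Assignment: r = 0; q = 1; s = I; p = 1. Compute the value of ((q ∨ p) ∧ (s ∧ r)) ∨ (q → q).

1

q ∨ p = 1 ∨ 1 = 1
s ∧ r = I ∧ 0 = 0
(q ∨ p) ∧ (s ∧ r) = 1 ∧ 0 = 0
q → q = 1 → 1 = 1
((q ∨ p) ∧ (s ∧ r)) ∨ (q → q) = 0 ∨ 1 = 1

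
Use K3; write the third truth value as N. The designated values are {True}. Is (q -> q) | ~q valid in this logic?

No

Countermodel: q=N gives N, which is not designated.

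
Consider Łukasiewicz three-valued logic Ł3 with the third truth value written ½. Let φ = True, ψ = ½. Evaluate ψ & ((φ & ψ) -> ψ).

½

φ & ψ = True & ½ = ½
(φ & ψ) -> ψ = ½ -> ½ = True  [min(1, 1−½+½)]
ψ & ((φ & ψ) -> ψ) = ½ & True = ½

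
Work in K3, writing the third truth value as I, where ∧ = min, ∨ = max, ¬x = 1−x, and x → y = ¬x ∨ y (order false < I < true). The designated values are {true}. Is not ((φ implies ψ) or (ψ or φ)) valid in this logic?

No

Countermodel: φ=true, ψ=true gives false, which is not designated.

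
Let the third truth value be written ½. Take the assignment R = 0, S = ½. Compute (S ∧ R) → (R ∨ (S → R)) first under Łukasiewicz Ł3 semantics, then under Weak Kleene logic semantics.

In Łukasiewicz Ł3: S ∧ R = ½ ∧ 0 = 0
S → R = ½ → 0 = ½  [min(1, 1−½+0)]
R ∨ (S → R) = 0 ∨ ½ = ½
(S ∧ R) → (R ∨ (S → R)) = 0 → ½ = 1
In Weak Kleene logic: S ∧ R = ½ ∧ 0 = ½
S → R = ½ → 0 = ½
R ∨ (S → R) = 0 ∨ ½ = ½
(S ∧ R) → (R ∨ (S → R)) = ½ → ½ = ½
They differ because Łukasiewicz Ł3 and Weak Kleene logic treat ½ differently under the binary connectives.

1; ½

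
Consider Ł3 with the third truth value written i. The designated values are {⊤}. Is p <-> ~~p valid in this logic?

Yes

Every assignment of p over {⊤, i, ⊥} gives a value in {⊤}.
In particular, with p=i: p <-> ~~p = ⊤.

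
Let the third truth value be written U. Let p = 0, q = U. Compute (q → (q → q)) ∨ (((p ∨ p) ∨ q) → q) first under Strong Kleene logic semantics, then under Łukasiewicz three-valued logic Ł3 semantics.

In Strong Kleene logic: q → q = U → U = U  [¬U ∨ U]
q → (q → q) = U → U = U
p ∨ p = 0 ∨ 0 = 0
(p ∨ p) ∨ q = 0 ∨ U = U
((p ∨ p) ∨ q) → q = U → U = U
(q → (q → q)) ∨ (((p ∨ p) ∨ q) → q) = U ∨ U = U
In Łukasiewicz three-valued logic Ł3: q → q = U → U = 1  [min(1, 1−½+½)]
q → (q → q) = U → 1 = 1
p ∨ p = 0 ∨ 0 = 0
(p ∨ p) ∨ q = 0 ∨ U = U
((p ∨ p) ∨ q) → q = U → U = 1
(q → (q → q)) ∨ (((p ∨ p) ∨ q) → q) = 1 ∨ 1 = 1
They differ because Strong Kleene logic and Łukasiewicz three-valued logic Ł3 treat U differently under implication.

U; 1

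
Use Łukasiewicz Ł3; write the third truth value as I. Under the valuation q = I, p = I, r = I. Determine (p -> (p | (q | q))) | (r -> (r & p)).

q | q = I | I = I
p | (q | q) = I | I = I
p -> (p | (q | q)) = I -> I = 1  [min(1, 1−½+½)]
r & p = I & I = I
r -> (r & p) = I -> I = 1
(p -> (p | (q | q))) | (r -> (r & p)) = 1 | 1 = 1

1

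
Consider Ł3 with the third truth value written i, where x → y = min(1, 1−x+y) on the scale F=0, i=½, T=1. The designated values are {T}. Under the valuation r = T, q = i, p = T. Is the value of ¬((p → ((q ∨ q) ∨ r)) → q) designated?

No

q ∨ q = i ∨ i = i
(q ∨ q) ∨ r = i ∨ T = T
p → ((q ∨ q) ∨ r) = T → T = T
(p → ((q ∨ q) ∨ r)) → q = T → i = i
¬((p → ((q ∨ q) ∨ r)) → q) = ¬i = i
i ∉ {T}.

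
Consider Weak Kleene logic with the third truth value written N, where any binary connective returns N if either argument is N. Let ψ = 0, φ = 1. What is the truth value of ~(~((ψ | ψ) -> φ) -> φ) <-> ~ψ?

0

ψ | ψ = 0 | 0 = 0
(ψ | ψ) -> φ = 0 -> 1 = 1
~((ψ | ψ) -> φ) = ~1 = 0
~((ψ | ψ) -> φ) -> φ = 0 -> 1 = 1
~(~((ψ | ψ) -> φ) -> φ) = ~1 = 0
~ψ = ~0 = 1
~(~((ψ | ψ) -> φ) -> φ) <-> ~ψ = 0 <-> 1 = 0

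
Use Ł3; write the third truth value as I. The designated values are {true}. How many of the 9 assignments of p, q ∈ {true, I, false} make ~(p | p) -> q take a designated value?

Of the 9 assignments, 6 give a value in {true}.

6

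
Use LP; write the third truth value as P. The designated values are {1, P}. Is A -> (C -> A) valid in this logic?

Yes

Every assignment of A, C over {1, P, 0} gives a value in {1, P}.
In particular, with A=P, C=P: A -> (C -> A) = P.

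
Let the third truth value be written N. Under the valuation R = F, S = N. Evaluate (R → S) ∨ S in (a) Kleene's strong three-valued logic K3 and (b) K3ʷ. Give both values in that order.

T; N

In Kleene's strong three-valued logic K3: R → S = F → N = T  [¬F ∨ N]
(R → S) ∨ S = T ∨ N = T
In K3ʷ: R → S = F → N = N  [any arg is the third value ⇒ result is the third value]
(R → S) ∨ S = N ∨ N = N
They differ because Kleene's strong three-valued logic K3 and K3ʷ treat N differently under the binary connectives.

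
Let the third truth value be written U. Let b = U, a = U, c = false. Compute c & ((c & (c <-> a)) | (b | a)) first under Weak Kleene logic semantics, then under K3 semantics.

In Weak Kleene logic: c <-> a = false <-> U = U
c & (c <-> a) = false & U = U
b | a = U | U = U
(c & (c <-> a)) | (b | a) = U | U = U
c & ((c & (c <-> a)) | (b | a)) = false & U = U
In K3: c <-> a = false <-> U = U
c & (c <-> a) = false & U = false
b | a = U | U = U
(c & (c <-> a)) | (b | a) = false | U = U
c & ((c & (c <-> a)) | (b | a)) = false & U = false
They differ because Weak Kleene logic and K3 treat U differently under the binary connectives.

U; false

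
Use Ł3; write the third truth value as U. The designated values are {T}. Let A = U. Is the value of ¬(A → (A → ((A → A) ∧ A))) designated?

No

A → A = U → U = T
(A → A) ∧ A = T ∧ U = U
A → ((A → A) ∧ A) = U → U = T
A → (A → ((A → A) ∧ A)) = U → T = T
¬(A → (A → ((A → A) ∧ A))) = ¬T = F
F ∉ {T}.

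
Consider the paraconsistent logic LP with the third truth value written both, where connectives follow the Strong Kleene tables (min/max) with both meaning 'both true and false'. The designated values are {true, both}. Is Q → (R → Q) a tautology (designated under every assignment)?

Every assignment of Q, R over {true, both, false} gives a value in {true, both}.
In particular, with Q=both, R=both: Q → (R → Q) = both.

Yes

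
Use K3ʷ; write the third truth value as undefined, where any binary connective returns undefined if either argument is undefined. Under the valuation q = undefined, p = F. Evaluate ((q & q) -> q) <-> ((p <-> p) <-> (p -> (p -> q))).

undefined

q & q = undefined & undefined = undefined
(q & q) -> q = undefined -> undefined = undefined  [any arg is the third value ⇒ result is the third value]
p <-> p = F <-> F = T
p -> q = F -> undefined = undefined
p -> (p -> q) = F -> undefined = undefined
(p <-> p) <-> (p -> (p -> q)) = T <-> undefined = undefined
((q & q) -> q) <-> ((p <-> p) <-> (p -> (p -> q))) = undefined <-> undefined = undefined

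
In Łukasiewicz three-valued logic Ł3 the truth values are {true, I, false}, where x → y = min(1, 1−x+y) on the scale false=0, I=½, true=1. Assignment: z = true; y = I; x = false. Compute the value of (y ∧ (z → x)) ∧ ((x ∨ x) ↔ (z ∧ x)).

z → x = true → false = false
y ∧ (z → x) = I ∧ false = false
x ∨ x = false ∨ false = false
z ∧ x = true ∧ false = false
(x ∨ x) ↔ (z ∧ x) = false ↔ false = true
(y ∧ (z → x)) ∧ ((x ∨ x) ↔ (z ∧ x)) = false ∧ true = false

false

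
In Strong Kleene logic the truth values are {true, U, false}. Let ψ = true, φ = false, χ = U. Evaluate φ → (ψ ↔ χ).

ψ ↔ χ = true ↔ U = U
φ → (ψ ↔ χ) = false → U = true  [¬false ∨ U]

true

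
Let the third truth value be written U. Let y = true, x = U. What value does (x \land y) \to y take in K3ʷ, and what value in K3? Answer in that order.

U; true

In K3ʷ: x \land y = U \land true = U
(x \land y) \to y = U \to true = U  [any arg is the third value ⇒ result is the third value]
In K3: x \land y = U \land true = U
(x \land y) \to y = U \to true = true  [\lnot U \lor true]
They differ because K3ʷ and K3 treat U differently under the binary connectives.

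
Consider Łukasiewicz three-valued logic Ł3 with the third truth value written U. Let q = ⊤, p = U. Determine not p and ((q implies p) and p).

not p = not U = U
q implies p = ⊤ implies U = U  [min(1, 1−1+½)]
(q implies p) and p = U and U = U
not p and ((q implies p) and p) = U and U = U

U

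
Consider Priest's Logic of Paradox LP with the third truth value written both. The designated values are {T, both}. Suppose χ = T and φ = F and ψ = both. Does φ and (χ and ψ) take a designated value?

No

χ and ψ = T and both = both
φ and (χ and ψ) = F and both = F
F ∉ {T, both}.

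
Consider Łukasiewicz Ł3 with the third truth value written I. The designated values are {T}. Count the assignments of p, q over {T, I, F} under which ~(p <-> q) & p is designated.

Designated under: (p=T, q=F).

1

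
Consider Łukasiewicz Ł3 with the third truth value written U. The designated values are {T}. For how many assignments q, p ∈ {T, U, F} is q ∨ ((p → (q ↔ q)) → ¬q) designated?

6

Of the 9 assignments, 6 give a value in {T}.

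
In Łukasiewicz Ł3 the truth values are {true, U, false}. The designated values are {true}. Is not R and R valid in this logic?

Countermodel: R=true gives false, which is not designated.

No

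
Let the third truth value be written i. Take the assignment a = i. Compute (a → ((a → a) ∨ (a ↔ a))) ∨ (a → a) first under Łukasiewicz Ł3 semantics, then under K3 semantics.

In Łukasiewicz Ł3: a → a = i → i = ⊤  [min(1, 1−½+½)]
a ↔ a = i ↔ i = ⊤
(a → a) ∨ (a ↔ a) = ⊤ ∨ ⊤ = ⊤
a → ((a → a) ∨ (a ↔ a)) = i → ⊤ = ⊤
a → a = i → i = ⊤
(a → ((a → a) ∨ (a ↔ a))) ∨ (a → a) = ⊤ ∨ ⊤ = ⊤
In K3: a → a = i → i = i  [¬i ∨ i]
a ↔ a = i ↔ i = i
(a → a) ∨ (a ↔ a) = i ∨ i = i
a → ((a → a) ∨ (a ↔ a)) = i → i = i
a → a = i → i = i
(a → ((a → a) ∨ (a ↔ a))) ∨ (a → a) = i ∨ i = i
They differ because Łukasiewicz Ł3 and K3 treat i differently under implication.

⊤; i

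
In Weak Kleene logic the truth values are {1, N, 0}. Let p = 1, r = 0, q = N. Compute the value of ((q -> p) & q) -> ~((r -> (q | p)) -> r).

q -> p = N -> 1 = N  [any arg is the third value ⇒ result is the third value]
(q -> p) & q = N & N = N
q | p = N | 1 = N
r -> (q | p) = 0 -> N = N
(r -> (q | p)) -> r = N -> 0 = N
~((r -> (q | p)) -> r) = ~N = N
((q -> p) & q) -> ~((r -> (q | p)) -> r) = N -> N = N

N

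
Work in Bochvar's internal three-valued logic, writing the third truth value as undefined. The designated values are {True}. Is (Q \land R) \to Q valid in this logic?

Countermodel: Q=True, R=undefined gives undefined, which is not designated.

No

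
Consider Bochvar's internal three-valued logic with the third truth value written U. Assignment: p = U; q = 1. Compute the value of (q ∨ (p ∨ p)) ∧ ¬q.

U

p ∨ p = U ∨ U = U
q ∨ (p ∨ p) = 1 ∨ U = U
¬q = ¬1 = 0
(q ∨ (p ∨ p)) ∧ ¬q = U ∧ 0 = U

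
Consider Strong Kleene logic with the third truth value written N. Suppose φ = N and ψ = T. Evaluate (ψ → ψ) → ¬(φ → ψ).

F

ψ → ψ = T → T = T
φ → ψ = N → T = T
¬(φ → ψ) = ¬T = F
(ψ → ψ) → ¬(φ → ψ) = T → F = F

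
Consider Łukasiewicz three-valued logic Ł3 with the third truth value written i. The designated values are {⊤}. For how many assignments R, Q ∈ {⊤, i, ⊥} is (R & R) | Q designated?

5

Of the 9 assignments, 5 give a value in {⊤}.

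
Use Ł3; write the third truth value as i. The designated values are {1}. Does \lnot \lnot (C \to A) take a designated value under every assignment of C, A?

No

Countermodel: C=1, A=i gives i, which is not designated.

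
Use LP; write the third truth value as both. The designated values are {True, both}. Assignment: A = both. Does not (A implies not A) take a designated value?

Yes

not A = not both = both
A implies not A = both implies both = both  [not both or both]
not (A implies not A) = not both = both
both ∈ {True, both}.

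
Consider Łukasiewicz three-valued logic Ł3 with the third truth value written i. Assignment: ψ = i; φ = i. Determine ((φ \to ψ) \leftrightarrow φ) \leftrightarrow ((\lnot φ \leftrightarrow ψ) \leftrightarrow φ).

⊤

φ \to ψ = i \to i = ⊤
(φ \to ψ) \leftrightarrow φ = ⊤ \leftrightarrow i = i
\lnot φ = \lnot i = i
\lnot φ \leftrightarrow ψ = i \leftrightarrow i = ⊤
(\lnot φ \leftrightarrow ψ) \leftrightarrow φ = ⊤ \leftrightarrow i = i
((φ \to ψ) \leftrightarrow φ) \leftrightarrow ((\lnot φ \leftrightarrow ψ) \leftrightarrow φ) = i \leftrightarrow i = ⊤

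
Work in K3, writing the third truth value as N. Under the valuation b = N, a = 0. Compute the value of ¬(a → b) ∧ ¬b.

a → b = 0 → N = 1
¬(a → b) = ¬1 = 0
¬b = ¬N = N
¬(a → b) ∧ ¬b = 0 ∧ N = 0

0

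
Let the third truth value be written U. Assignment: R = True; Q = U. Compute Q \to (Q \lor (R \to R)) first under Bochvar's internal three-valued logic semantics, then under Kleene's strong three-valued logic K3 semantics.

In Bochvar's internal three-valued logic: R \to R = True \to True = True
Q \lor (R \to R) = U \lor True = U
Q \to (Q \lor (R \to R)) = U \to U = U  [any arg is the third value ⇒ result is the third value]
In Kleene's strong three-valued logic K3: R \to R = True \to True = True
Q \lor (R \to R) = U \lor True = True
Q \to (Q \lor (R \to R)) = U \to True = True  [\lnot U \lor True]
They differ because Bochvar's internal three-valued logic and Kleene's strong three-valued logic K3 treat U differently under the binary connectives.

U; True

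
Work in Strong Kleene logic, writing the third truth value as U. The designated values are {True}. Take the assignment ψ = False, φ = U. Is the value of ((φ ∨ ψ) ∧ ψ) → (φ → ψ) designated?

φ ∨ ψ = U ∨ False = U
(φ ∨ ψ) ∧ ψ = U ∧ False = False
φ → ψ = U → False = U
((φ ∨ ψ) ∧ ψ) → (φ → ψ) = False → U = True
True ∈ {True}.

Yes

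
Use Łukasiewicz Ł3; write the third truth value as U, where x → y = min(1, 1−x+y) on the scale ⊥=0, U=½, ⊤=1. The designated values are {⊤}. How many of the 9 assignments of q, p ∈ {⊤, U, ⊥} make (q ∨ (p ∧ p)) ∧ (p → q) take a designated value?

3

Designated under: (q=⊤, p=⊤); (q=⊤, p=U); (q=⊤, p=⊥).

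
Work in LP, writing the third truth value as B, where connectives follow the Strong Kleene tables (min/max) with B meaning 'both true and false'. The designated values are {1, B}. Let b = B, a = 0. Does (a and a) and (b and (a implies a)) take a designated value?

a and a = 0 and 0 = 0
a implies a = 0 implies 0 = 1
b and (a implies a) = B and 1 = B
(a and a) and (b and (a implies a)) = 0 and B = 0
0 ∉ {1, B}.

No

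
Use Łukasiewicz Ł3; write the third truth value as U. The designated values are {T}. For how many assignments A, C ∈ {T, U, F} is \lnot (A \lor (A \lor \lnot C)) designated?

1

Designated under: (A=F, C=T).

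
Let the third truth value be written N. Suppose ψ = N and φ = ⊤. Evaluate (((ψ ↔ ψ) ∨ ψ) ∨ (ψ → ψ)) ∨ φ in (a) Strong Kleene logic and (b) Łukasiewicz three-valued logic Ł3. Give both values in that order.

In Strong Kleene logic: ψ ↔ ψ = N ↔ N = N
(ψ ↔ ψ) ∨ ψ = N ∨ N = N
ψ → ψ = N → N = N
((ψ ↔ ψ) ∨ ψ) ∨ (ψ → ψ) = N ∨ N = N
(((ψ ↔ ψ) ∨ ψ) ∨ (ψ → ψ)) ∨ φ = N ∨ ⊤ = ⊤
In Łukasiewicz three-valued logic Ł3: ψ ↔ ψ = N ↔ N = ⊤  [1 − |½−½|]
(ψ ↔ ψ) ∨ ψ = ⊤ ∨ N = ⊤
ψ → ψ = N → N = ⊤
((ψ ↔ ψ) ∨ ψ) ∨ (ψ → ψ) = ⊤ ∨ ⊤ = ⊤
(((ψ ↔ ψ) ∨ ψ) ∨ (ψ → ψ)) ∨ φ = ⊤ ∨ ⊤ = ⊤

⊤; ⊤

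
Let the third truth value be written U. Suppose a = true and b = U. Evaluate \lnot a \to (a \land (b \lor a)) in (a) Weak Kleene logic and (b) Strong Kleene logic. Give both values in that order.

U; true

In Weak Kleene logic: \lnot a = \lnot true = false
b \lor a = U \lor true = U
a \land (b \lor a) = true \land U = U
\lnot a \to (a \land (b \lor a)) = false \to U = U  [any arg is the third value ⇒ result is the third value]
In Strong Kleene logic: \lnot a = \lnot true = false
b \lor a = U \lor true = true
a \land (b \lor a) = true \land true = true
\lnot a \to (a \land (b \lor a)) = false \to true = true
They differ because Weak Kleene logic and Strong Kleene logic treat U differently under the binary connectives.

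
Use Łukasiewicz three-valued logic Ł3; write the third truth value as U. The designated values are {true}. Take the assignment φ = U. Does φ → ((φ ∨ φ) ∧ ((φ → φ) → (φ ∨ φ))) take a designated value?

Yes

φ ∨ φ = U ∨ U = U
φ → φ = U → U = true  [min(1, 1−½+½)]
φ ∨ φ = U ∨ U = U
(φ → φ) → (φ ∨ φ) = true → U = U
(φ ∨ φ) ∧ ((φ → φ) → (φ ∨ φ)) = U ∧ U = U
φ → ((φ ∨ φ) ∧ ((φ → φ) → (φ ∨ φ))) = U → U = true
true ∈ {true}.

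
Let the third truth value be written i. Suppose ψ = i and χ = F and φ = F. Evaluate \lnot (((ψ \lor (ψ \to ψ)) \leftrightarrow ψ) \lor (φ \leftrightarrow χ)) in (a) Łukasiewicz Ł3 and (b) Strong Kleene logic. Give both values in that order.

In Łukasiewicz Ł3: ψ \to ψ = i \to i = T
ψ \lor (ψ \to ψ) = i \lor T = T
(ψ \lor (ψ \to ψ)) \leftrightarrow ψ = T \leftrightarrow i = i
φ \leftrightarrow χ = F \leftrightarrow F = T
((ψ \lor (ψ \to ψ)) \leftrightarrow ψ) \lor (φ \leftrightarrow χ) = i \lor T = T
\lnot (((ψ \lor (ψ \to ψ)) \leftrightarrow ψ) \lor (φ \leftrightarrow χ)) = \lnot T = F
In Strong Kleene logic: ψ \to ψ = i \to i = i  [\lnot i \lor i]
ψ \lor (ψ \to ψ) = i \lor i = i
(ψ \lor (ψ \to ψ)) \leftrightarrow ψ = i \leftrightarrow i = i
φ \leftrightarrow χ = F \leftrightarrow F = T
((ψ \lor (ψ \to ψ)) \leftrightarrow ψ) \lor (φ \leftrightarrow χ) = i \lor T = T
\lnot (((ψ \lor (ψ \to ψ)) \leftrightarrow ψ) \lor (φ \leftrightarrow χ)) = \lnot T = F

F; F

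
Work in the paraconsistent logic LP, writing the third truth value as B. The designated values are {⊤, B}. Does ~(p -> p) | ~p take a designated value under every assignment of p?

No

Countermodel: p=⊤ gives ⊥, which is not designated.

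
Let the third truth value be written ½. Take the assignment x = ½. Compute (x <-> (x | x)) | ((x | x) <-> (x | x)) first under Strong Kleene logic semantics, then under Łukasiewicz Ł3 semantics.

In Strong Kleene logic: x | x = ½ | ½ = ½
x <-> (x | x) = ½ <-> ½ = ½
x | x = ½ | ½ = ½
x | x = ½ | ½ = ½
(x | x) <-> (x | x) = ½ <-> ½ = ½
(x <-> (x | x)) | ((x | x) <-> (x | x)) = ½ | ½ = ½
In Łukasiewicz Ł3: x | x = ½ | ½ = ½
x <-> (x | x) = ½ <-> ½ = true
x | x = ½ | ½ = ½
x | x = ½ | ½ = ½
(x | x) <-> (x | x) = ½ <-> ½ = true
(x <-> (x | x)) | ((x | x) <-> (x | x)) = true | true = true
They differ because Strong Kleene logic and Łukasiewicz Ł3 treat ½ differently under implication.

½; true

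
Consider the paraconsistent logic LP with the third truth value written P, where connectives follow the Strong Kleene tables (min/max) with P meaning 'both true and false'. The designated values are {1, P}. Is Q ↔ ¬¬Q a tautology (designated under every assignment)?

Every assignment of Q over {1, P, 0} gives a value in {1, P}.
In particular, with Q=P: Q ↔ ¬¬Q = P.

Yes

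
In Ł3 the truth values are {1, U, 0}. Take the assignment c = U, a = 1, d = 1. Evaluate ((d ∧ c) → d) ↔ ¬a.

0

d ∧ c = 1 ∧ U = U
(d ∧ c) → d = U → 1 = 1
¬a = ¬1 = 0
((d ∧ c) → d) ↔ ¬a = 1 ↔ 0 = 0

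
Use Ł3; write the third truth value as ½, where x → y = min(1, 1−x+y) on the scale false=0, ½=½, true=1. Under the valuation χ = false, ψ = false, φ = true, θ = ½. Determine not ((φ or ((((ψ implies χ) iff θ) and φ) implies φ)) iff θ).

½

ψ implies χ = false implies false = true
(ψ implies χ) iff θ = true iff ½ = ½  [1 − |1−½|]
((ψ implies χ) iff θ) and φ = ½ and true = ½
(((ψ implies χ) iff θ) and φ) implies φ = ½ implies true = true
φ or ((((ψ implies χ) iff θ) and φ) implies φ) = true or true = true
(φ or ((((ψ implies χ) iff θ) and φ) implies φ)) iff θ = true iff ½ = ½
not ((φ or ((((ψ implies χ) iff θ) and φ) implies φ)) iff θ) = not ½ = ½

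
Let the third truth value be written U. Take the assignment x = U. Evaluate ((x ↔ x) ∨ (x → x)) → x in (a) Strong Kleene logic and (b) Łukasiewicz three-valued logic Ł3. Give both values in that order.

U; U

In Strong Kleene logic: x ↔ x = U ↔ U = U
x → x = U → U = U  [¬U ∨ U]
(x ↔ x) ∨ (x → x) = U ∨ U = U
((x ↔ x) ∨ (x → x)) → x = U → U = U
In Łukasiewicz three-valued logic Ł3: x ↔ x = U ↔ U = T
x → x = U → U = T
(x ↔ x) ∨ (x → x) = T ∨ T = T
((x ↔ x) ∨ (x → x)) → x = T → U = U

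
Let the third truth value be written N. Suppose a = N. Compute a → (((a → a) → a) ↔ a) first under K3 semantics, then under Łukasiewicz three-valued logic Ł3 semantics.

In K3: a → a = N → N = N  [¬N ∨ N]
(a → a) → a = N → N = N
((a → a) → a) ↔ a = N ↔ N = N
a → (((a → a) → a) ↔ a) = N → N = N
In Łukasiewicz three-valued logic Ł3: a → a = N → N = T  [min(1, 1−½+½)]
(a → a) → a = T → N = N
((a → a) → a) ↔ a = N ↔ N = T
a → (((a → a) → a) ↔ a) = N → T = T
They differ because K3 and Łukasiewicz three-valued logic Ł3 treat N differently under implication.

N; T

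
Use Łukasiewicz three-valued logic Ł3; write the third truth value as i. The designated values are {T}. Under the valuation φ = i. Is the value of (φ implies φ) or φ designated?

φ implies φ = i implies i = T  [min(1, 1−½+½)]
(φ implies φ) or φ = T or i = T
T ∈ {T}.

Yes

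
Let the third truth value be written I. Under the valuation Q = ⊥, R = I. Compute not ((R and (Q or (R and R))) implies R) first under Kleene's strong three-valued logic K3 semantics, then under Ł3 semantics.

I; ⊥

In Kleene's strong three-valued logic K3: R and R = I and I = I
Q or (R and R) = ⊥ or I = I
R and (Q or (R and R)) = I and I = I
(R and (Q or (R and R))) implies R = I implies I = I  [not I or I]
not ((R and (Q or (R and R))) implies R) = not I = I
In Ł3: R and R = I and I = I
Q or (R and R) = ⊥ or I = I
R and (Q or (R and R)) = I and I = I
(R and (Q or (R and R))) implies R = I implies I = ⊤  [min(1, 1−½+½)]
not ((R and (Q or (R and R))) implies R) = not ⊤ = ⊥
They differ because Kleene's strong three-valued logic K3 and Ł3 treat I differently under implication.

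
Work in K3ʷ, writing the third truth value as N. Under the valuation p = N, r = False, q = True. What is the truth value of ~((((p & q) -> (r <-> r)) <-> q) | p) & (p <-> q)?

N

p & q = N & True = N
r <-> r = False <-> False = True
(p & q) -> (r <-> r) = N -> True = N  [any arg is the third value ⇒ result is the third value]
((p & q) -> (r <-> r)) <-> q = N <-> True = N
(((p & q) -> (r <-> r)) <-> q) | p = N | N = N
~((((p & q) -> (r <-> r)) <-> q) | p) = ~N = N
p <-> q = N <-> True = N
~((((p & q) -> (r <-> r)) <-> q) | p) & (p <-> q) = N & N = N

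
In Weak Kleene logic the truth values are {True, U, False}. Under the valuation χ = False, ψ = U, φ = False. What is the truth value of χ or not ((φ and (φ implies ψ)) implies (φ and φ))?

φ implies ψ = False implies U = U  [any arg is the third value ⇒ result is the third value]
φ and (φ implies ψ) = False and U = U
φ and φ = False and False = False
(φ and (φ implies ψ)) implies (φ and φ) = U implies False = U
not ((φ and (φ implies ψ)) implies (φ and φ)) = not U = U
χ or not ((φ and (φ implies ψ)) implies (φ and φ)) = False or U = U

U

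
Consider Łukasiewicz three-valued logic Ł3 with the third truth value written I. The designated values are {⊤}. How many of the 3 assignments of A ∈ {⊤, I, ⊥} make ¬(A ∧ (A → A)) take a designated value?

A=⊤: ⊥ ·
A=I: I ·
A=⊥: ⊤ ✓

1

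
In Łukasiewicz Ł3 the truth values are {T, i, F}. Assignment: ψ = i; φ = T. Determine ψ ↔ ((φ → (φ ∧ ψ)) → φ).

i

φ ∧ ψ = T ∧ i = i
φ → (φ ∧ ψ) = T → i = i  [min(1, 1−1+½)]
(φ → (φ ∧ ψ)) → φ = i → T = T
ψ ↔ ((φ → (φ ∧ ψ)) → φ) = i ↔ T = i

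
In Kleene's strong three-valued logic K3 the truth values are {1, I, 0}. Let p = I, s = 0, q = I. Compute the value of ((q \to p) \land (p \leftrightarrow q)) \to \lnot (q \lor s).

q \to p = I \to I = I
p \leftrightarrow q = I \leftrightarrow I = I
(q \to p) \land (p \leftrightarrow q) = I \land I = I
q \lor s = I \lor 0 = I
\lnot (q \lor s) = \lnot I = I
((q \to p) \land (p \leftrightarrow q)) \to \lnot (q \lor s) = I \to I = I

I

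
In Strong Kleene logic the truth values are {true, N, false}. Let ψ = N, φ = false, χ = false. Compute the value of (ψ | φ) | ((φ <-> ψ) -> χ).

N

ψ | φ = N | false = N
φ <-> ψ = false <-> N = N
(φ <-> ψ) -> χ = N -> false = N  [~N | false]
(ψ | φ) | ((φ <-> ψ) -> χ) = N | N = N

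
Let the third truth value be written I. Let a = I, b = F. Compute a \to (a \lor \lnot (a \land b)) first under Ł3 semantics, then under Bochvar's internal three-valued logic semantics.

In Ł3: a \land b = I \land F = F
\lnot (a \land b) = \lnot F = T
a \lor \lnot (a \land b) = I \lor T = T
a \to (a \lor \lnot (a \land b)) = I \to T = T  [min(1, 1−½+1)]
In Bochvar's internal three-valued logic: a \land b = I \land F = I
\lnot (a \land b) = \lnot I = I
a \lor \lnot (a \land b) = I \lor I = I
a \to (a \lor \lnot (a \land b)) = I \to I = I  [any arg is the third value ⇒ result is the third value]
They differ because Ł3 and Bochvar's internal three-valued logic treat I differently under the binary connectives.

T; I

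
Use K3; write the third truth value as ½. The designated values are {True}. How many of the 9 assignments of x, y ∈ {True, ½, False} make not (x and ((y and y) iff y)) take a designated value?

Designated under: (x=False, y=True); (x=False, y=½); (x=False, y=False).

3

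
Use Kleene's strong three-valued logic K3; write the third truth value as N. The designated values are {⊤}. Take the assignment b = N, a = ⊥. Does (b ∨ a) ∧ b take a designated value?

No

b ∨ a = N ∨ ⊥ = N
(b ∨ a) ∧ b = N ∧ N = N
N ∉ {⊤}.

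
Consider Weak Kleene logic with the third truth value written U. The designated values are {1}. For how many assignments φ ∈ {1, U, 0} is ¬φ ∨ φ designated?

2

φ=1: 1 ✓
φ=U: U ·
φ=0: 1 ✓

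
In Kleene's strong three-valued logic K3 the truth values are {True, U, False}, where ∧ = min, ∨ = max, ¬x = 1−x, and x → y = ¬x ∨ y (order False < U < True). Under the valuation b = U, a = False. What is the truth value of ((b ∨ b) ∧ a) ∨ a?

b ∨ b = U ∨ U = U
(b ∨ b) ∧ a = U ∧ False = False
((b ∨ b) ∧ a) ∨ a = False ∨ False = False

False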